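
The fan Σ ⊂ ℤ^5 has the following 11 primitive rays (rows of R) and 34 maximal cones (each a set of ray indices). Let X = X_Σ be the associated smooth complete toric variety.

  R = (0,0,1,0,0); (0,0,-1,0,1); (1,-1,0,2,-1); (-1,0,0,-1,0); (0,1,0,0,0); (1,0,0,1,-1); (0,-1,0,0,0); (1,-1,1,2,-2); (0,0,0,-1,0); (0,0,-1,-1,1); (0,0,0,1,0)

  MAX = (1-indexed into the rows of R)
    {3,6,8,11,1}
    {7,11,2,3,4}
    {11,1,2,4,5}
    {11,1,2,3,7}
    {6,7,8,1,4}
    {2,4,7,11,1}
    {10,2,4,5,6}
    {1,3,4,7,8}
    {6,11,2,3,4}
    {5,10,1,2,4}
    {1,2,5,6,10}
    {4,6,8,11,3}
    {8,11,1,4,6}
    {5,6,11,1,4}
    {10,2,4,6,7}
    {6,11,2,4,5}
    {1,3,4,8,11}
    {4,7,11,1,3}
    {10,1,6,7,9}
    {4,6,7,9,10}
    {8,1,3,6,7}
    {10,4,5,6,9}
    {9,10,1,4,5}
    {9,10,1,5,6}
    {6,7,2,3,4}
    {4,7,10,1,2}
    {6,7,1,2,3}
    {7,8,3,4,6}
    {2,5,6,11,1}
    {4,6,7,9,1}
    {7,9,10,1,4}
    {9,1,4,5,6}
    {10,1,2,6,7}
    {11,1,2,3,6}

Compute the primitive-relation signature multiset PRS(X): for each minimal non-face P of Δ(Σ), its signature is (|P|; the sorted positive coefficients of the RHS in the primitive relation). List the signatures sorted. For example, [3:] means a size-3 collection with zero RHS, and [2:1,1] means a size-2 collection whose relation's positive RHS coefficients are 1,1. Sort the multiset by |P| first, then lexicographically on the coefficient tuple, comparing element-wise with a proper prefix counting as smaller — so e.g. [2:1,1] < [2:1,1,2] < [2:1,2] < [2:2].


Σ has 17 primitive collections:

  • {5,7}:  v_{5} + v_{7} = 0 — sig = [2:]
  • {9,11}:  v_{9} + v_{11} = 0 — sig = [2:]
  • {2,8}:  v_{2} + v_{8} = v_{3} — sig = [2:1]
  • {2,9}:  v_{2} + v_{9} = v_{10} — sig = [2:1]
  • {10,11}:  v_{10} + v_{11} = v_{2} — sig = [2:1]
  • {3,5}:  v_{3} + v_{5} = v_{6} + v_{11} — sig = [2:1,1]
  • {3,9}:  v_{3} + v_{9} = v_{6} + v_{7} — sig = [2:1,1]
  • {8,10}:  v_{8} + v_{10} = v_{6} + v_{7} — sig = [2:1,1]
  • {3,10}:  v_{3} + v_{10} = v_{2} + v_{6} + v_{7} — sig = [2:1,1,1]
  • {5,8}:  v_{5} + v_{8} = v_{1} + v_{4} + 2·v_{6} + v_{11} — sig = [2:1,1,1,2]
  • {8,9}:  v_{8} + v_{9} = v_{1} + v_{4} + 2·v_{6} + v_{7} — sig = [2:1,1,1,2]
  • {6,7,11}:  v_{6} + v_{7} + v_{11} = v_{3} — sig = [3:1]
  • {7,8,11}:  v_{7} + v_{8} + v_{11} = v_{1} + 2·v_{3} + v_{4} — sig = [3:1,1,2]
  • {1,2,4,6}:  v_{1} + v_{2} + v_{4} + v_{6} = 0 — sig = [4:]
  • {1,3,4,6}:  v_{1} + v_{3} + v_{4} + v_{6} = v_{8} — sig = [4:1]
  • {1,4,6,10}:  v_{1} + v_{4} + v_{6} + v_{10} = v_{9} — sig = [4:1]
  • {1,2,3,4}:  v_{1} + v_{2} + v_{3} + v_{4} = v_{7} + v_{11} — sig = [4:1,1]

Sorted signature multiset PRS(X):
{ [2:] ×2,  [2:1] ×3,  [2:1,1] ×3,  [2:1,1,1],  [2:1,1,1,2] ×2,  [3:1],  [3:1,1,2],  [4:],  [4:1] ×2,  [4:1,1] }


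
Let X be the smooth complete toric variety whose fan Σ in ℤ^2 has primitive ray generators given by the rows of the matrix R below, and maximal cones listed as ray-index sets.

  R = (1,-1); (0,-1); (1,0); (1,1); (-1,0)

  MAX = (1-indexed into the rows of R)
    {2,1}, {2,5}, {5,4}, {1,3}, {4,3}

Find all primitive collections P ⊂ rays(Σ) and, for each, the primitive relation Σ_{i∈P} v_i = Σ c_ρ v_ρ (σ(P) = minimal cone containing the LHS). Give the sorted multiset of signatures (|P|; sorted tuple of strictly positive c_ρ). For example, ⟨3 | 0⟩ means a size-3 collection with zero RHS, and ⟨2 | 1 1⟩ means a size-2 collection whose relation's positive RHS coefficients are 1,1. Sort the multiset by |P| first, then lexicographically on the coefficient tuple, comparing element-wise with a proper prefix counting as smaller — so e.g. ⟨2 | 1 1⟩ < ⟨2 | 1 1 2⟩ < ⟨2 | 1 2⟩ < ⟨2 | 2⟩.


|primitive collections| = 5. Relations:

  P={3,5}:  v_{3} + v_{5} = 0 ; sig = ⟨2 | 0⟩
  P={1,5}:  v_{1} + v_{5} = v_{2} ; sig = ⟨2 | 1⟩
  P={2,3}:  v_{2} + v_{3} = v_{1} ; sig = ⟨2 | 1⟩
  P={2,4}:  v_{2} + v_{4} = v_{3} ; sig = ⟨2 | 1⟩
  P={1,4}:  v_{1} + v_{4} = 2·v_{3} ; sig = ⟨2 | 2⟩

Hence PRS(X_Σ) =
    ⟨2 | 0⟩
    ⟨2 | 1⟩
    ⟨2 | 1⟩
    ⟨2 | 1⟩
    ⟨2 | 2⟩


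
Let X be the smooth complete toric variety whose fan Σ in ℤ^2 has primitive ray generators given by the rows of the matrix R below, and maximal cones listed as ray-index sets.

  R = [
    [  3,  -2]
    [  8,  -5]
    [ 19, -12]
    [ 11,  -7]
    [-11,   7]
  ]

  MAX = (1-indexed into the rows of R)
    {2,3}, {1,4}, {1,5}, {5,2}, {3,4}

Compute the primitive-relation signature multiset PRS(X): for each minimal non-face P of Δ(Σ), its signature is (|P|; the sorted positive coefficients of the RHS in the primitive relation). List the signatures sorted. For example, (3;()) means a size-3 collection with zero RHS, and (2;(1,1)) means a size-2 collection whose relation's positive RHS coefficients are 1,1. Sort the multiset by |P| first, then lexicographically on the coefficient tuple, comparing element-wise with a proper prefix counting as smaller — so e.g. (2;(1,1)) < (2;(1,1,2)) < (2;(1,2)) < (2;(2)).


The 5 primitive collections of Σ (r=5, n=2):

  P = {4,5}:  v_{4} + v_{5} = 0 — sig = (2;())
  P = {1,2}:  v_{1} + v_{2} = v_{4} — sig = (2;(1))
  P = {2,4}:  v_{2} + v_{4} = v_{3} — sig = (2;(1))
  P = {3,5}:  v_{3} + v_{5} = v_{2} — sig = (2;(1))
  P = {1,3}:  v_{1} + v_{3} = 2·v_{4} — sig = (2;(2))

so the primitive-relation signature multiset is
    (2;())
    (2;(1))
    (2;(1))
    (2;(1))
    (2;(2))


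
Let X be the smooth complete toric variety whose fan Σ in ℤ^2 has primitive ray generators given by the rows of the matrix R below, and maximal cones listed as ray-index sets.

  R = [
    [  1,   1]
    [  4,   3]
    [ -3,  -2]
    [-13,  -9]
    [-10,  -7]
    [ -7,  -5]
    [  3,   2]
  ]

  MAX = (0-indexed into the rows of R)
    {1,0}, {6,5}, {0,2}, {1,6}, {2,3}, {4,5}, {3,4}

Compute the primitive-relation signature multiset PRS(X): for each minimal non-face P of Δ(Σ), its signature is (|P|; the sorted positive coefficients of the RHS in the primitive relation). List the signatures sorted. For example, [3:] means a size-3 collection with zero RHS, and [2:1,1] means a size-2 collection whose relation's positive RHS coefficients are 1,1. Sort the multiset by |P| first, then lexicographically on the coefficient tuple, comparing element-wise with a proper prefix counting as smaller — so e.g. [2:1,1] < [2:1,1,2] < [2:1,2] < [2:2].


14 collections generate NE(X_Σ); each relation:

  • {2,6}:  v_{2} + v_{6} = 0  →  sig = [2:]
  • {0,6}:  v_{0} + v_{6} = v_{1}  →  sig = [2:1]
  • {1,2}:  v_{1} + v_{2} = v_{0}  →  sig = [2:1]
  • {1,5}:  v_{1} + v_{5} = v_{2}  →  sig = [2:1]
  • {2,4}:  v_{2} + v_{4} = v_{3}  →  sig = [2:1]
  • {2,5}:  v_{2} + v_{5} = v_{4}  →  sig = [2:1]
  • {3,6}:  v_{3} + v_{6} = v_{4}  →  sig = [2:1]
  • {4,6}:  v_{4} + v_{6} = v_{5}  →  sig = [2:1]
  • {0,5}:  v_{0} + v_{5} = 2·v_{2}  →  sig = [2:2]
  • {1,4}:  v_{1} + v_{4} = 2·v_{2}  →  sig = [2:2]
  • {3,5}:  v_{3} + v_{5} = 2·v_{4}  →  sig = [2:2]
  • {0,4}:  v_{0} + v_{4} = 3·v_{2}  →  sig = [2:3]
  • {1,3}:  v_{1} + v_{3} = 3·v_{2}  →  sig = [2:3]
  • {0,3}:  v_{0} + v_{3} = 4·v_{2}  →  sig = [2:4]

Sorted signature multiset PRS(X):
{ [2:],  [2:1] ×7,  [2:2] ×3,  [2:3] ×2,  [2:4] }


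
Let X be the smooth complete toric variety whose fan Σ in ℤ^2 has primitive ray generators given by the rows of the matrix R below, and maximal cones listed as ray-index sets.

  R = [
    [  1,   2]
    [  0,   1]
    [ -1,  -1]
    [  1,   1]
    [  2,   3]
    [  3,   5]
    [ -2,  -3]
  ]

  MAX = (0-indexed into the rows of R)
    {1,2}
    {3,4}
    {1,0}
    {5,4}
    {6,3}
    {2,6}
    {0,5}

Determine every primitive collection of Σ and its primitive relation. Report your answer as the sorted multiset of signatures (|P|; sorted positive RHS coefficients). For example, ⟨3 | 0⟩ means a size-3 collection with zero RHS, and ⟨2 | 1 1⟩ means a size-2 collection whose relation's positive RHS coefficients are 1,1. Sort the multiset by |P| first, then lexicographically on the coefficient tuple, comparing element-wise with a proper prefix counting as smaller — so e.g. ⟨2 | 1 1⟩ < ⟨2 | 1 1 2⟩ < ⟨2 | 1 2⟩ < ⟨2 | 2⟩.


14 minimal non-faces of Δ(Σ) (on 7 rays):

  P = {2,3}:  v_{2} + v_{3} = 0 — sig = ⟨2 | 0⟩
  P = {4,6}:  v_{4} + v_{6} = 0 — sig = ⟨2 | 0⟩
  P = {0,2}:  v_{0} + v_{2} = v_{1} — sig = ⟨2 | 1⟩
  P = {0,3}:  v_{0} + v_{3} = v_{4} — sig = ⟨2 | 1⟩
  P = {0,4}:  v_{0} + v_{4} = v_{5} — sig = ⟨2 | 1⟩
  P = {0,6}:  v_{0} + v_{6} = v_{2} — sig = ⟨2 | 1⟩
  P = {1,3}:  v_{1} + v_{3} = v_{0} — sig = ⟨2 | 1⟩
  P = {2,4}:  v_{2} + v_{4} = v_{0} — sig = ⟨2 | 1⟩
  P = {5,6}:  v_{5} + v_{6} = v_{0} — sig = ⟨2 | 1⟩
  P = {1,4}:  v_{1} + v_{4} = 2·v_{0} — sig = ⟨2 | 2⟩
  P = {1,6}:  v_{1} + v_{6} = 2·v_{2} — sig = ⟨2 | 2⟩
  P = {2,5}:  v_{2} + v_{5} = 2·v_{0} — sig = ⟨2 | 2⟩
  P = {3,5}:  v_{3} + v_{5} = 2·v_{4} — sig = ⟨2 | 2⟩
  P = {1,5}:  v_{1} + v_{5} = 3·v_{0} — sig = ⟨2 | 3⟩

so the primitive-relation signature multiset is
    |P|=2: 14 collections, coeffs (), (), (1), (1), (1), (1), (1), (1), (1), (2), (2), (2), (2), (3)


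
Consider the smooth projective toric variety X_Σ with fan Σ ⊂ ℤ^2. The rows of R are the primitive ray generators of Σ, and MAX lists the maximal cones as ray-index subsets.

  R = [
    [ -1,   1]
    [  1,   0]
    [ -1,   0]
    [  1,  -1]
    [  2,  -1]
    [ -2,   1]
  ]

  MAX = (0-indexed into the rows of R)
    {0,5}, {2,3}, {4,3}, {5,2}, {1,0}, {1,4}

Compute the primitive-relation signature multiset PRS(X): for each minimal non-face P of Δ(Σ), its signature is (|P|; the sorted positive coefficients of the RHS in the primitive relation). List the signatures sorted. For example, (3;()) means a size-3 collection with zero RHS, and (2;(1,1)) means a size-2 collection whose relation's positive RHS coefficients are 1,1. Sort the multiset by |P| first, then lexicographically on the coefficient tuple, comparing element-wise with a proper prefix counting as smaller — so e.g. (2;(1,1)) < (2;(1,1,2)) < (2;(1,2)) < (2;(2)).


Minimal non-faces — 9 found among 6 rays, 6 max cones:

  • {0,3}:  v_{0} + v_{3} = 0 — sig = (2;())
  • {1,2}:  v_{1} + v_{2} = 0 — sig = (2;())
  • {4,5}:  v_{4} + v_{5} = 0 — sig = (2;())
  • {0,2}:  v_{0} + v_{2} = v_{5} — sig = (2;(1))
  • {0,4}:  v_{0} + v_{4} = v_{1} — sig = (2;(1))
  • {1,3}:  v_{1} + v_{3} = v_{4} — sig = (2;(1))
  • {1,5}:  v_{1} + v_{5} = v_{0} — sig = (2;(1))
  • {2,4}:  v_{2} + v_{4} = v_{3} — sig = (2;(1))
  • {3,5}:  v_{3} + v_{5} = v_{2} — sig = (2;(1))

Signatures (|P|; sorted positive RHS coefficients), sorted:
{ (2;()) ×3,  (2;(1)) ×6 }


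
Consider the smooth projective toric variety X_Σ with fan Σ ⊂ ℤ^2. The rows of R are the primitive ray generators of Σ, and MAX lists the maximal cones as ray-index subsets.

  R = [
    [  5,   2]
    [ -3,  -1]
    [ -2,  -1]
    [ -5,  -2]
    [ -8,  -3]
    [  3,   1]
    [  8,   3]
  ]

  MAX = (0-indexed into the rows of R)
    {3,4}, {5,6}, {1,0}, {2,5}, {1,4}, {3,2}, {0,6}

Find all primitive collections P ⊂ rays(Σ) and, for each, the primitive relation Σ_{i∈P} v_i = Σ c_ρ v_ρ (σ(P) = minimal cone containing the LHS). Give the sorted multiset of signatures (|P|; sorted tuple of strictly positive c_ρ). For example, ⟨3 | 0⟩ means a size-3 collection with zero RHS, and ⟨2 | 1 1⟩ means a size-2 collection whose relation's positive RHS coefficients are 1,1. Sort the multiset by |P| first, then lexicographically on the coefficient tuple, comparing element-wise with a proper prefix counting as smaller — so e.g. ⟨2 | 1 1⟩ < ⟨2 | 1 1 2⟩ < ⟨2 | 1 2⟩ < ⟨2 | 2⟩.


Primitive collections (14):

  P={0,3}:  v_{0} + v_{3} = 0 — sig = ⟨2 | 0⟩
  P={1,5}:  v_{1} + v_{5} = 0 — sig = ⟨2 | 0⟩
  P={4,6}:  v_{4} + v_{6} = 0 — sig = ⟨2 | 0⟩
  P={0,2}:  v_{0} + v_{2} = v_{5} — sig = ⟨2 | 1⟩
  P={0,4}:  v_{0} + v_{4} = v_{1} — sig = ⟨2 | 1⟩
  P={0,5}:  v_{0} + v_{5} = v_{6} — sig = ⟨2 | 1⟩
  P={1,2}:  v_{1} + v_{2} = v_{3} — sig = ⟨2 | 1⟩
  P={1,3}:  v_{1} + v_{3} = v_{4} — sig = ⟨2 | 1⟩
  P={1,6}:  v_{1} + v_{6} = v_{0} — sig = ⟨2 | 1⟩
  P={3,5}:  v_{3} + v_{5} = v_{2} — sig = ⟨2 | 1⟩
  P={3,6}:  v_{3} + v_{6} = v_{5} — sig = ⟨2 | 1⟩
  P={4,5}:  v_{4} + v_{5} = v_{3} — sig = ⟨2 | 1⟩
  P={2,4}:  v_{2} + v_{4} = 2·v_{3} — sig = ⟨2 | 2⟩
  P={2,6}:  v_{2} + v_{6} = 2·v_{5} — sig = ⟨2 | 2⟩

so the primitive-relation signature multiset is
{ ⟨2 | 0⟩ ×3,  ⟨2 | 1⟩ ×9,  ⟨2 | 2⟩ ×2 }


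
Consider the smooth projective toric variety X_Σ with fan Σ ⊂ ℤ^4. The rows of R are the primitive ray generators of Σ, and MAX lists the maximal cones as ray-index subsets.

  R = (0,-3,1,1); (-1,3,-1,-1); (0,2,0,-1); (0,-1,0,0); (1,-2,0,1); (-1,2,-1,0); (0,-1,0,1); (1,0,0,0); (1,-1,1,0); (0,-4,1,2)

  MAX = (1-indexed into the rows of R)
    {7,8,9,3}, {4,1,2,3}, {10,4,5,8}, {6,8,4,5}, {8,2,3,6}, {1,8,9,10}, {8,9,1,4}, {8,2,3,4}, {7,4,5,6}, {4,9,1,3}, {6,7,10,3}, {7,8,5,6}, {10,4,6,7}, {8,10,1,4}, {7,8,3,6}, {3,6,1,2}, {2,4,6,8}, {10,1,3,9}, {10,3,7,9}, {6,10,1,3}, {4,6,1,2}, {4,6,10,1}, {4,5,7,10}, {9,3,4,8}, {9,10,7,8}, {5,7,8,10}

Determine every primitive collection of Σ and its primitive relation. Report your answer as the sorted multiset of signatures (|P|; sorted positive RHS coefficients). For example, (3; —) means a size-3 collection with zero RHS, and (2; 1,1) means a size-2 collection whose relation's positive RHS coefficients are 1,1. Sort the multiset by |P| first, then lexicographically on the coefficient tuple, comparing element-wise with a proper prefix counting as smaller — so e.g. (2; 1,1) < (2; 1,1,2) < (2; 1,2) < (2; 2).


|primitive collections| = 21. Relations:

  P = {1,7}:  v_{1} + v_{7} = v_{10}  ⇒ sig = (2; 1)
  P = {2,7}:  v_{2} + v_{7} = v_{6}  ⇒ sig = (2; 1)
  P = {2,9}:  v_{2} + v_{9} = v_{3}  ⇒ sig = (2; 1)
  P = {3,5}:  v_{3} + v_{5} = v_{8}  ⇒ sig = (2; 1)
  P = {2,10}:  v_{2} + v_{10} = v_{1} + v_{6}  ⇒ sig = (2; 1,1)
  P = {6,9}:  v_{6} + v_{9} = v_{3} + v_{7}  ⇒ sig = (2; 1,1)
  P = {1,5}:  v_{1} + v_{5} = v_{4} + v_{8} + v_{10}  ⇒ sig = (2; 1,1,1)
  P = {2,5}:  v_{2} + v_{5} = v_{4} + v_{6} + v_{8}  ⇒ sig = (2; 1,1,1)
  P = {5,9}:  v_{5} + v_{9} = v_{1} + 2·v_{8}  ⇒ sig = (2; 1,2)
  P = {1,2,8}:  v_{1} + v_{2} + v_{8} = 0  ⇒ sig = (3; —)
  P = {3,4,7}:  v_{3} + v_{4} + v_{7} = 0  ⇒ sig = (3; —)
  P = {1,3,8}:  v_{1} + v_{3} + v_{8} = v_{9}  ⇒ sig = (3; 1)
  P = {1,6,8}:  v_{1} + v_{6} + v_{8} = v_{7}  ⇒ sig = (3; 1)
  P = {3,4,6}:  v_{3} + v_{4} + v_{6} = v_{2}  ⇒ sig = (3; 1)
  P = {3,4,10}:  v_{3} + v_{4} + v_{10} = v_{1}  ⇒ sig = (3; 1)
  P = {4,7,8}:  v_{4} + v_{7} + v_{8} = v_{5}  ⇒ sig = (3; 1)
  P = {3,8,10}:  v_{3} + v_{8} + v_{10} = v_{7} + v_{9}  ⇒ sig = (3; 1,1)
  P = {4,7,9}:  v_{4} + v_{7} + v_{9} = v_{1} + v_{8}  ⇒ sig = (3; 1,1)
  P = {4,9,10}:  v_{4} + v_{9} + v_{10} = 2·v_{1} + v_{8}  ⇒ sig = (3; 1,2)
  P = {5,6,10}:  v_{5} + v_{6} + v_{10} = v_{4} + 3·v_{7}  ⇒ sig = (3; 1,3)
  P = {6,8,10}:  v_{6} + v_{8} + v_{10} = 2·v_{7}  ⇒ sig = (3; 2)

so the primitive-relation signature multiset is
[(2; 1), (2; 1), (2; 1), (2; 1), (2; 1,1), (2; 1,1), (2; 1,1,1), (2; 1,1,1), (2; 1,2), (3; —), (3; —), (3; 1), (3; 1), (3; 1), (3; 1), (3; 1), (3; 1,1), (3; 1,1), (3; 1,2), (3; 1,3), (3; 2)]


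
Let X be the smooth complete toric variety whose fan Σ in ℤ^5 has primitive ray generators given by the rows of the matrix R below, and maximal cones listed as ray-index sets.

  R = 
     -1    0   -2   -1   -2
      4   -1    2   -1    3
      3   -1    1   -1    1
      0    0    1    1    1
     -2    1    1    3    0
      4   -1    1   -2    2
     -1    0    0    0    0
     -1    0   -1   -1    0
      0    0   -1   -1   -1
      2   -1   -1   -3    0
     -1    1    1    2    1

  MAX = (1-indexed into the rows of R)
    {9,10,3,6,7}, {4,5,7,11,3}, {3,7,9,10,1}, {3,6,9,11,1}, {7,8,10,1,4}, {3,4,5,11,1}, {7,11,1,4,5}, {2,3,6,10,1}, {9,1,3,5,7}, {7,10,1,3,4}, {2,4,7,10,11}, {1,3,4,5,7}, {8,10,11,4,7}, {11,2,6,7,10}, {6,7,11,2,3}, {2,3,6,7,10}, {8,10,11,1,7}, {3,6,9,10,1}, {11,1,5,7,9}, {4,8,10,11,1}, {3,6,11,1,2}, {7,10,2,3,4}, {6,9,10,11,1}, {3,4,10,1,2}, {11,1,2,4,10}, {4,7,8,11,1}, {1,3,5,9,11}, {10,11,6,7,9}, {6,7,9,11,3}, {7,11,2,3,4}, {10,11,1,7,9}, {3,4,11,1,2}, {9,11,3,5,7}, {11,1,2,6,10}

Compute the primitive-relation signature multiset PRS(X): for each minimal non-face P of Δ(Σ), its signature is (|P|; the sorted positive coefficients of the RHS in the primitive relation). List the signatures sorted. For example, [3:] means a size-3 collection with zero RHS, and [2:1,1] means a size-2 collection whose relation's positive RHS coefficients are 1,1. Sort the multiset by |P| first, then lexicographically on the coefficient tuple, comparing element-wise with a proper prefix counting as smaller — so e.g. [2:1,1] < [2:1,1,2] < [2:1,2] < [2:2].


16 minimal non-faces of Δ(Σ) (on 11 rays):

  • {4,9}:  v_{4} + v_{9} = 0  ⟹  sig = [2:]
  • {5,10}:  v_{5} + v_{10} = 0  ⟹  sig = [2:]
  • {2,9}:  v_{2} + v_{9} = v_{6}  ⟹  sig = [2:1]
  • {4,6}:  v_{4} + v_{6} = v_{2}  ⟹  sig = [2:1]
  • {3,8}:  v_{3} + v_{8} = v_{4} + v_{10}  ⟹  sig = [2:1,1]
  • {5,6}:  v_{5} + v_{6} = v_{3} + v_{11}  ⟹  sig = [2:1,1]
  • {2,5}:  v_{2} + v_{5} = v_{3} + v_{4} + v_{11}  ⟹  sig = [2:1,1,1]
  • {5,8}:  v_{5} + v_{8} = v_{1} + v_{4} + v_{7} + v_{11}  ⟹  sig = [2:1,1,1,1]
  • {8,9}:  v_{8} + v_{9} = v_{1} + v_{7} + v_{10} + v_{11}  ⟹  sig = [2:1,1,1,1]
  • {6,8}:  v_{6} + v_{8} = v_{4} + 2·v_{10} + v_{11}  ⟹  sig = [2:1,1,2]
  • {2,8}:  v_{2} + v_{8} = 2·v_{4} + 2·v_{10} + v_{11}  ⟹  sig = [2:1,2,2]
  • {1,6,7}:  v_{1} + v_{6} + v_{7} = v_{10}  ⟹  sig = [3:1]
  • {3,10,11}:  v_{3} + v_{10} + v_{11} = v_{6}  ⟹  sig = [3:1]
  • {1,2,7}:  v_{1} + v_{2} + v_{7} = v_{4} + v_{10}  ⟹  sig = [3:1,1]
  • {1,3,7,11}:  v_{1} + v_{3} + v_{7} + v_{11} = 0  ⟹  sig = [4:]
  • {1,4,7,10,11}:  v_{1} + v_{4} + v_{7} + v_{10} + v_{11} = v_{8}  ⟹  sig = [5:1]

Hence PRS(X_Σ) =
[[2:], [2:], [2:1], [2:1], [2:1,1], [2:1,1], [2:1,1,1], [2:1,1,1,1], [2:1,1,1,1], [2:1,1,2], [2:1,2,2], [3:1], [3:1], [3:1,1], [4:], [5:1]]


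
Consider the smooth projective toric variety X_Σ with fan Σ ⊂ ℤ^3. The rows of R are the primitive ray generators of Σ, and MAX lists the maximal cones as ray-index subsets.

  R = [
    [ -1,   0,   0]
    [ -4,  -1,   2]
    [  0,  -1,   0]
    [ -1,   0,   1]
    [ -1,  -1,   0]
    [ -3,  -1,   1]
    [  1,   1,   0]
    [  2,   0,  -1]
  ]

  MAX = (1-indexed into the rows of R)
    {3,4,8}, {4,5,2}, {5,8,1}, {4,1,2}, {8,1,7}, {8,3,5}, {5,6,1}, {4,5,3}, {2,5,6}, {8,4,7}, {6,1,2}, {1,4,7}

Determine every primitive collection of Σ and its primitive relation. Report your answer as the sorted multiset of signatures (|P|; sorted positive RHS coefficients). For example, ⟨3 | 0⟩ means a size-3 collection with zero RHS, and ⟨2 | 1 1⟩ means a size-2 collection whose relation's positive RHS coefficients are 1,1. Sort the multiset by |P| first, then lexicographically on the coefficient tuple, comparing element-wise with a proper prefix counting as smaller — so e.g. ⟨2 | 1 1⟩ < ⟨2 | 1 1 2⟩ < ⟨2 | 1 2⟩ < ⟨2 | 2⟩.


|primitive collections| = 14. Relations:

  P = {5,7}:  v_{5} + v_{7} = 0  ⇒ sig = ⟨2 | 0⟩
  P = {1,3}:  v_{1} + v_{3} = v_{5}  ⇒ sig = ⟨2 | 1⟩
  P = {4,6}:  v_{4} + v_{6} = v_{2}  ⇒ sig = ⟨2 | 1⟩
  P = {6,8}:  v_{6} + v_{8} = v_{5}  ⇒ sig = ⟨2 | 1⟩
  P = {2,8}:  v_{2} + v_{8} = v_{4} + v_{5}  ⇒ sig = ⟨2 | 1 1⟩
  P = {3,7}:  v_{3} + v_{7} = v_{4} + v_{8}  ⇒ sig = ⟨2 | 1 1⟩
  P = {6,7}:  v_{6} + v_{7} = v_{1} + v_{4}  ⇒ sig = ⟨2 | 1 1⟩
  P = {2,7}:  v_{2} + v_{7} = v_{1} + 2·v_{4}  ⇒ sig = ⟨2 | 1 2⟩
  P = {3,6}:  v_{3} + v_{6} = v_{4} + 2·v_{5}  ⇒ sig = ⟨2 | 1 2⟩
  P = {2,3}:  v_{2} + v_{3} = 2·v_{4} + 2·v_{5}  ⇒ sig = ⟨2 | 2 2⟩
  P = {1,4,8}:  v_{1} + v_{4} + v_{8} = 0  ⇒ sig = ⟨3 | 0⟩
  P = {1,4,5}:  v_{1} + v_{4} + v_{5} = v_{6}  ⇒ sig = ⟨3 | 1⟩
  P = {4,5,8}:  v_{4} + v_{5} + v_{8} = v_{3}  ⇒ sig = ⟨3 | 1⟩
  P = {1,2,5}:  v_{1} + v_{2} + v_{5} = 2·v_{6}  ⇒ sig = ⟨3 | 2⟩

so the primitive-relation signature multiset is
    ⟨2 | 0⟩
    ⟨2 | 1⟩
    ⟨2 | 1⟩
    ⟨2 | 1⟩
    ⟨2 | 1 1⟩
    ⟨2 | 1 1⟩
    ⟨2 | 1 1⟩
    ⟨2 | 1 2⟩
    ⟨2 | 1 2⟩
    ⟨2 | 2 2⟩
    ⟨3 | 0⟩
    ⟨3 | 1⟩
    ⟨3 | 1⟩
    ⟨3 | 2⟩


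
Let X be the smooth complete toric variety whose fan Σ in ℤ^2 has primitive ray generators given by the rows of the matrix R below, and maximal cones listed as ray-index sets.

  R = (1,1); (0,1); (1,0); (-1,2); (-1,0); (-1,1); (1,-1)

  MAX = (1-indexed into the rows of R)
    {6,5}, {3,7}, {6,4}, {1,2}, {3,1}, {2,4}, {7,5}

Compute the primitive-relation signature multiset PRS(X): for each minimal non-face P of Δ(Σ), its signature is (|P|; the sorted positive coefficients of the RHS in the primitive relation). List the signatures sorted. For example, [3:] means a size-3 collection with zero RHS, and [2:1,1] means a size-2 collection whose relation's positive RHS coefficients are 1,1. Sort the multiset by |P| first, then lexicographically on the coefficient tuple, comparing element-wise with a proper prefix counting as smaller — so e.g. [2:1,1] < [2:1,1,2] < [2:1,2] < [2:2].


The 14 primitive collections of Σ (r=7, n=2):

  P={3,5}:  v_{3} + v_{5} = 0  ⟹  sig = [2:]
  P={6,7}:  v_{6} + v_{7} = 0  ⟹  sig = [2:]
  P={1,5}:  v_{1} + v_{5} = v_{2}  ⟹  sig = [2:1]
  P={2,3}:  v_{2} + v_{3} = v_{1}  ⟹  sig = [2:1]
  P={2,5}:  v_{2} + v_{5} = v_{6}  ⟹  sig = [2:1]
  P={2,6}:  v_{2} + v_{6} = v_{4}  ⟹  sig = [2:1]
  P={2,7}:  v_{2} + v_{7} = v_{3}  ⟹  sig = [2:1]
  P={3,6}:  v_{3} + v_{6} = v_{2}  ⟹  sig = [2:1]
  P={4,7}:  v_{4} + v_{7} = v_{2}  ⟹  sig = [2:1]
  P={1,6}:  v_{1} + v_{6} = 2·v_{2}  ⟹  sig = [2:2]
  P={1,7}:  v_{1} + v_{7} = 2·v_{3}  ⟹  sig = [2:2]
  P={3,4}:  v_{3} + v_{4} = 2·v_{2}  ⟹  sig = [2:2]
  P={4,5}:  v_{4} + v_{5} = 2·v_{6}  ⟹  sig = [2:2]
  P={1,4}:  v_{1} + v_{4} = 3·v_{2}  ⟹  sig = [2:3]

Signatures (|P|; sorted positive RHS coefficients), sorted:
    [2:]
    [2:]
    [2:1]
    [2:1]
    [2:1]
    [2:1]
    [2:1]
    [2:1]
    [2:1]
    [2:2]
    [2:2]
    [2:2]
    [2:2]
    [2:3]


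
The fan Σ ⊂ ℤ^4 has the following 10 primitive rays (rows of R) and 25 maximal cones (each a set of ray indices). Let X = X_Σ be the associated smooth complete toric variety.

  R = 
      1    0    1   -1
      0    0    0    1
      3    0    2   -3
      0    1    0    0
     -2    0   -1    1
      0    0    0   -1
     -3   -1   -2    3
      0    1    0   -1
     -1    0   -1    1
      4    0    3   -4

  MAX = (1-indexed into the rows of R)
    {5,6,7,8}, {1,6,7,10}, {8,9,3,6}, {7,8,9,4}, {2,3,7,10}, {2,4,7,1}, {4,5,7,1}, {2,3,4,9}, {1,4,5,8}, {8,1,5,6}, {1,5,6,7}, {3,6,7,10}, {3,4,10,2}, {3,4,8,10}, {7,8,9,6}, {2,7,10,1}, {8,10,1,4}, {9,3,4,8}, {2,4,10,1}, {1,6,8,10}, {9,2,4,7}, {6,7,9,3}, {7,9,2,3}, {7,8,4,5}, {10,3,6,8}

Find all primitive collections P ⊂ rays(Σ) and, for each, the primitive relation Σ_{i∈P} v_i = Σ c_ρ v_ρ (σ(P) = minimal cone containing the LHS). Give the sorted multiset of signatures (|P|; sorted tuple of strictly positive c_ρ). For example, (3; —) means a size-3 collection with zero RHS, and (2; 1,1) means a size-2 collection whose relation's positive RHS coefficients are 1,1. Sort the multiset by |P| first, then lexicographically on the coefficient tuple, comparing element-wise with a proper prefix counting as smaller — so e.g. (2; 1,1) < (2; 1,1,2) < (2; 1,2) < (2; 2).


Σ has 15 primitive collections:

  P={1,9}:  v_{1} + v_{9} = 0  so sig = (2; —)
  P={2,6}:  v_{2} + v_{6} = 0  so sig = (2; —)
  P={1,3}:  v_{1} + v_{3} = v_{10}  so sig = (2; 1)
  P={2,8}:  v_{2} + v_{8} = v_{4}  so sig = (2; 1)
  P={4,6}:  v_{4} + v_{6} = v_{8}  so sig = (2; 1)
  P={9,10}:  v_{9} + v_{10} = v_{3}  so sig = (2; 1)
  P={3,5}:  v_{3} + v_{5} = v_{1} + v_{6}  so sig = (2; 1,1)
  P={5,9}:  v_{5} + v_{9} = v_{7} + v_{8}  so sig = (2; 1,1)
  P={2,5}:  v_{2} + v_{5} = v_{1} + v_{4} + v_{7}  so sig = (2; 1,1,1)
  P={5,10}:  v_{5} + v_{10} = 2·v_{1} + v_{6}  so sig = (2; 1,2)
  P={3,4,7}:  v_{3} + v_{4} + v_{7} = 0  so sig = (3; —)
  P={1,7,8}:  v_{1} + v_{7} + v_{8} = v_{5}  so sig = (3; 1)
  P={3,7,8}:  v_{3} + v_{7} + v_{8} = v_{6}  so sig = (3; 1)
  P={4,7,10}:  v_{4} + v_{7} + v_{10} = v_{1}  so sig = (3; 1)
  P={7,8,10}:  v_{7} + v_{8} + v_{10} = v_{1} + v_{6}  so sig = (3; 1,1)

Sorted signature multiset PRS(X):
    |P|=2: 10 collections, coeffs (), (), (1), (1), (1), (1), (1,1), (1,1), (1,1,1), (1,2)
    |P|=3: 5 collections, coeffs (), (1), (1), (1), (1,1)


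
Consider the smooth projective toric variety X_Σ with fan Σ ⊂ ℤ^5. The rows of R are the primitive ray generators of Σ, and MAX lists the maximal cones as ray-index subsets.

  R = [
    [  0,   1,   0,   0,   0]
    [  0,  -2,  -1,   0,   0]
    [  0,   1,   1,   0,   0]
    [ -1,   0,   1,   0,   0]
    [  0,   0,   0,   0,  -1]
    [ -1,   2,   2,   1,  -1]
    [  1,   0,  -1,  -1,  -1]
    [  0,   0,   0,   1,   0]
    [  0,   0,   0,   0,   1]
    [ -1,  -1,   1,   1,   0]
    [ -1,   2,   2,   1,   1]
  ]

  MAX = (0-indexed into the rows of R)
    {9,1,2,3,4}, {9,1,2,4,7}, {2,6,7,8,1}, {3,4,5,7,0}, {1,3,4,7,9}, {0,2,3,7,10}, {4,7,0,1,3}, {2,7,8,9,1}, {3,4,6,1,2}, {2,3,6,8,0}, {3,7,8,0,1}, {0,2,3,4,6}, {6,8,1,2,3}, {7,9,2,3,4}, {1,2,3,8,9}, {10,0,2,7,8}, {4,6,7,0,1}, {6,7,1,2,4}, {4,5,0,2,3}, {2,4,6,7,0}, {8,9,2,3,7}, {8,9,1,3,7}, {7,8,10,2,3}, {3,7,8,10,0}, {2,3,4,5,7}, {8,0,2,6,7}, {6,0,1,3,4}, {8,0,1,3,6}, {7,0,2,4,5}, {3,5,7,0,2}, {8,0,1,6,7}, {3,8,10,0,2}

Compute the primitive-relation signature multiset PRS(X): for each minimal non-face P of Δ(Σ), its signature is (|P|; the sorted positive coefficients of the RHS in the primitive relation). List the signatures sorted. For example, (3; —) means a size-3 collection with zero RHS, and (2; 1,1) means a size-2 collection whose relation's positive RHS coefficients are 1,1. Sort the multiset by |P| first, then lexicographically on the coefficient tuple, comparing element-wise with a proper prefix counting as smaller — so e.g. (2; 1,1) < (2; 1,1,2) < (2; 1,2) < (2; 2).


|primitive collections| = 17. Relations:

  P={4,8}:  v_{4} + v_{8} = 0 ; sig = (2; —)
  P={0,9}:  v_{0} + v_{9} = v_{3} + v_{7} ; sig = (2; 1,1)
  P={6,10}:  v_{6} + v_{10} = v_{0} + v_{2} ; sig = (2; 1,1)
  P={1,5}:  v_{1} + v_{5} = v_{3} + v_{4} + v_{7} ; sig = (2; 1,1,1)
  P={1,10}:  v_{1} + v_{10} = v_{3} + v_{7} + v_{8} ; sig = (2; 1,1,1)
  P={6,9}:  v_{6} + v_{9} = v_{1} + v_{2} + v_{4} ; sig = (2; 1,1,1)
  P={4,10}:  v_{4} + v_{10} = v_{0} + v_{2} + v_{3} + v_{7} ; sig = (2; 1,1,1,1)
  P={5,8}:  v_{5} + v_{8} = v_{0} + v_{2} + v_{3} + v_{7} ; sig = (2; 1,1,1,1)
  P={5,6}:  v_{5} + v_{6} = v_{0} + v_{2} + 2·v_{4} ; sig = (2; 1,1,2)
  P={5,9}:  v_{5} + v_{9} = v_{2} + 2·v_{3} + v_{4} + 2·v_{7} ; sig = (2; 1,1,2,2)
  P={9,10}:  v_{9} + v_{10} = v_{2} + 2·v_{3} + 2·v_{7} + v_{8} ; sig = (2; 1,1,2,2)
  P={5,10}:  v_{5} + v_{10} = 2·v_{0} + 2·v_{2} + 2·v_{3} + 2·v_{7} ; sig = (2; 2,2,2,2)
  P={0,1,2}:  v_{0} + v_{1} + v_{2} = 0 ; sig = (3; —)
  P={3,6,7}:  v_{3} + v_{6} + v_{7} = v_{4} ; sig = (3; 1)
  P={1,2,3,7}:  v_{1} + v_{2} + v_{3} + v_{7} = v_{9} ; sig = (4; 1)
  P={0,2,3,4,7}:  v_{0} + v_{2} + v_{3} + v_{4} + v_{7} = v_{5} ; sig = (5; 1)
  P={0,2,3,7,8}:  v_{0} + v_{2} + v_{3} + v_{7} + v_{8} = v_{10} ; sig = (5; 1)

so the primitive-relation signature multiset is
    (2; —)
    (2; 1,1)
    (2; 1,1)
    (2; 1,1,1)
    (2; 1,1,1)
    (2; 1,1,1)
    (2; 1,1,1,1)
    (2; 1,1,1,1)
    (2; 1,1,2)
    (2; 1,1,2,2)
    (2; 1,1,2,2)
    (2; 2,2,2,2)
    (3; —)
    (3; 1)
    (4; 1)
    (5; 1)
    (5; 1)


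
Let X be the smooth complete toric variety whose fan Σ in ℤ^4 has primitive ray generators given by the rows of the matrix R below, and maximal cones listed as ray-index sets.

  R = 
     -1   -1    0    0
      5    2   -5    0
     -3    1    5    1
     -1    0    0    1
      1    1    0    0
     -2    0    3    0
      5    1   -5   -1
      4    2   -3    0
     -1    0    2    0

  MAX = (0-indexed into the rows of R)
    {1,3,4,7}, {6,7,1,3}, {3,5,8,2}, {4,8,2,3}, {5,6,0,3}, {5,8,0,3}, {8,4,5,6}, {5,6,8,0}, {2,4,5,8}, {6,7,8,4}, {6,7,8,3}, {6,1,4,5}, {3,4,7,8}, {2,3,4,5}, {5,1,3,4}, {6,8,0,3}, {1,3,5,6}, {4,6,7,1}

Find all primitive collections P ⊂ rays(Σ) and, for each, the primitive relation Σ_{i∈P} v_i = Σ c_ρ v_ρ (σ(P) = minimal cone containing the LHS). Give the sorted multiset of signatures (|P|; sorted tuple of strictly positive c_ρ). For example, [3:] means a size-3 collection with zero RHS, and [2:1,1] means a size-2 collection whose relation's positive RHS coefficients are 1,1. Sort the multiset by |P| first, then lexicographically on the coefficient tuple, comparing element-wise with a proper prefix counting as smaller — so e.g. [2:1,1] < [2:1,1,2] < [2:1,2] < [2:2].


Δ(Σ) — 9 vertices, 12 min non-faces:

  P={0,4}:  v_{0} + v_{4} = 0 — sig = [2:]
  P={1,8}:  v_{1} + v_{8} = v_{7} — sig = [2:1]
  P={0,1}:  v_{0} + v_{1} = v_{3} + v_{6} — sig = [2:1,1]
  P={0,2}:  v_{0} + v_{2} = v_{3} + v_{5} + v_{8} — sig = [2:1,1,1]
  P={0,7}:  v_{0} + v_{7} = v_{3} + v_{6} + v_{8} — sig = [2:1,1,1]
  P={2,7}:  v_{2} + v_{7} = v_{3} + 3·v_{4} + v_{8} — sig = [2:1,1,3]
  P={1,2}:  v_{1} + v_{2} = v_{3} + 3·v_{4} — sig = [2:1,3]
  P={2,6}:  v_{2} + v_{6} = 2·v_{4} — sig = [2:2]
  P={5,7}:  v_{5} + v_{7} = 2·v_{4} — sig = [2:2]
  P={3,4,6}:  v_{3} + v_{4} + v_{6} = v_{1} — sig = [3:1]
  P={3,4,5,8}:  v_{3} + v_{4} + v_{5} + v_{8} = v_{2} — sig = [4:1]
  P={3,5,6,8}:  v_{3} + v_{5} + v_{6} + v_{8} = v_{4} — sig = [4:1]

Signatures (|P|; sorted positive RHS coefficients), sorted:
[[2:], [2:1], [2:1,1], [2:1,1,1], [2:1,1,1], [2:1,1,3], [2:1,3], [2:2], [2:2], [3:1], [4:1], [4:1]]


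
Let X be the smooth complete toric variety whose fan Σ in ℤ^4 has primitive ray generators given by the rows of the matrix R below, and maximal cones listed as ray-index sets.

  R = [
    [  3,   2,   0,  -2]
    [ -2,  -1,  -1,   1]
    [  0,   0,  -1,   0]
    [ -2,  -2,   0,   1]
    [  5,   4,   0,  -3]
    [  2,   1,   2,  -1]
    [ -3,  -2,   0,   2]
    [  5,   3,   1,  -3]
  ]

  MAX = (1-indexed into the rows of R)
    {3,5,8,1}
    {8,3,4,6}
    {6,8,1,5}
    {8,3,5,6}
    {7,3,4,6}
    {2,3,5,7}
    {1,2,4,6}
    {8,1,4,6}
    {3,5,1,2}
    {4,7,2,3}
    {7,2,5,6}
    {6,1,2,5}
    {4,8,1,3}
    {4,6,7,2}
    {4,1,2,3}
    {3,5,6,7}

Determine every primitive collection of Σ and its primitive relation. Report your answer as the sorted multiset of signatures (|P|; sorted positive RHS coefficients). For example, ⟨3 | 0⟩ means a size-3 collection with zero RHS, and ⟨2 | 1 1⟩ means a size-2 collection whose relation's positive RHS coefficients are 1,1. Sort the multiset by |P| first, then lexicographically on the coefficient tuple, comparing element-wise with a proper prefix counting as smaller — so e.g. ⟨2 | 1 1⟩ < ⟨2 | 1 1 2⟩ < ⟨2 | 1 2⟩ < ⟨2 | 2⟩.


6 collections generate NE(X_Σ); each relation:

  • {1,7}:  v_{1} + v_{7} = 0 ; sig = ⟨2 | 0⟩
  • {2,8}:  v_{2} + v_{8} = v_{1} ; sig = ⟨2 | 1⟩
  • {4,5}:  v_{4} + v_{5} = v_{1} ; sig = ⟨2 | 1⟩
  • {7,8}:  v_{7} + v_{8} = v_{3} + v_{6} ; sig = ⟨2 | 1 1⟩
  • {2,3,6}:  v_{2} + v_{3} + v_{6} = 0 ; sig = ⟨3 | 0⟩
  • {1,3,6}:  v_{1} + v_{3} + v_{6} = v_{8} ; sig = ⟨3 | 1⟩

Hence PRS(X_Σ) =
    |P|=2: 4 collections, coeffs (), (1), (1), (1,1)
    |P|=3: 2 collections, coeffs (), (1)


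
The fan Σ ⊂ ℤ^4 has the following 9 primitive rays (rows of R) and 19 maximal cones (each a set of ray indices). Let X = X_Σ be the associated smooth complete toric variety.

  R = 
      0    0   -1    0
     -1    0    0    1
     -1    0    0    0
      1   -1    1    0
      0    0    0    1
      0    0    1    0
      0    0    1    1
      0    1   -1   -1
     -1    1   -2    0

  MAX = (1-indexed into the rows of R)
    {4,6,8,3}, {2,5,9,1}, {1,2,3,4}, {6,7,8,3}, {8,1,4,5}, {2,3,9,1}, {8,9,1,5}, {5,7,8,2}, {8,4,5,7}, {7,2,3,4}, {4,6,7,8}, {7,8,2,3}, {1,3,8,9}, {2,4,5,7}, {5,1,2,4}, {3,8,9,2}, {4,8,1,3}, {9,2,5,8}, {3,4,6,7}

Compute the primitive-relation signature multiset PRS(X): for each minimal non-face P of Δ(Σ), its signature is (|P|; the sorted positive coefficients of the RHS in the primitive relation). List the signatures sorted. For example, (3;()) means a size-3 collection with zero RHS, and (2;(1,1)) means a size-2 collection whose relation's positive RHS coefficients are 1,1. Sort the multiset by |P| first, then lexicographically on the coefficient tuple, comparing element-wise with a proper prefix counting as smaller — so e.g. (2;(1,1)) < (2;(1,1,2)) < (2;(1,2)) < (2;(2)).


Δ(Σ) — 9 vertices, 11 min non-faces:

  P={1,6}:  v_{1} + v_{6} = 0  →  sig = (2;())
  P={1,7}:  v_{1} + v_{7} = v_{5}  →  sig = (2;(1))
  P={3,5}:  v_{3} + v_{5} = v_{2}  →  sig = (2;(1))
  P={4,9}:  v_{4} + v_{9} = v_{1}  →  sig = (2;(1))
  P={5,6}:  v_{5} + v_{6} = v_{7}  →  sig = (2;(1))
  P={2,6}:  v_{2} + v_{6} = v_{3} + v_{7}  →  sig = (2;(1,1))
  P={6,9}:  v_{6} + v_{9} = v_{2} + v_{8}  →  sig = (2;(1,1))
  P={7,9}:  v_{7} + v_{9} = v_{2} + v_{5} + v_{8}  →  sig = (2;(1,1,1))
  P={2,4,8}:  v_{2} + v_{4} + v_{8} = 0  →  sig = (3;())
  P={1,2,8}:  v_{1} + v_{2} + v_{8} = v_{9}  →  sig = (3;(1))
  P={3,4,7,8}:  v_{3} + v_{4} + v_{7} + v_{8} = v_{6}  →  sig = (4;(1))

Sorted signature multiset PRS(X):
    |P|=2: 8 collections, coeffs (), (1), (1), (1), (1), (1,1), (1,1), (1,1,1)
    |P|=3: 2 collections, coeffs (), (1)
    |P|=4: 1 collection, coeffs (1)


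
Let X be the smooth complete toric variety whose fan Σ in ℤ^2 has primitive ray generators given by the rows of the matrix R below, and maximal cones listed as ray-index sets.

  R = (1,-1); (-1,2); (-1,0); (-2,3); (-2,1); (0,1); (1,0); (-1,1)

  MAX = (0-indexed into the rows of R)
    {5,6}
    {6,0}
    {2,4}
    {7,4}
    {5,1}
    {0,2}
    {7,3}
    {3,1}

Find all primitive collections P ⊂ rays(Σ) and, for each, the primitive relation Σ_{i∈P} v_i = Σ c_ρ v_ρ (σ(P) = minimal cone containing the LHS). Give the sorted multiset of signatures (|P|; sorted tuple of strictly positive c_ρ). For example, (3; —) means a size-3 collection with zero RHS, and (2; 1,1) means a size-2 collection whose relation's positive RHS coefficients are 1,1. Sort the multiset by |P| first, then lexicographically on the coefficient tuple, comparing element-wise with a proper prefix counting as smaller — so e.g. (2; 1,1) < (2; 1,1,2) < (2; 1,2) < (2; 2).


20 minimal non-faces of Δ(Σ) (on 8 rays):

  • {0,7}:  v_{0} + v_{7} = 0  so sig = (2; —)
  • {2,6}:  v_{2} + v_{6} = 0  so sig = (2; —)
  • {0,1}:  v_{0} + v_{1} = v_{5}  so sig = (2; 1)
  • {0,3}:  v_{0} + v_{3} = v_{1}  so sig = (2; 1)
  • {0,4}:  v_{0} + v_{4} = v_{2}  so sig = (2; 1)
  • {0,5}:  v_{0} + v_{5} = v_{6}  so sig = (2; 1)
  • {1,7}:  v_{1} + v_{7} = v_{3}  so sig = (2; 1)
  • {2,5}:  v_{2} + v_{5} = v_{7}  so sig = (2; 1)
  • {2,7}:  v_{2} + v_{7} = v_{4}  so sig = (2; 1)
  • {4,6}:  v_{4} + v_{6} = v_{7}  so sig = (2; 1)
  • {5,7}:  v_{5} + v_{7} = v_{1}  so sig = (2; 1)
  • {6,7}:  v_{6} + v_{7} = v_{5}  so sig = (2; 1)
  • {3,6}:  v_{3} + v_{6} = v_{1} + v_{5}  so sig = (2; 1,1)
  • {1,2}:  v_{1} + v_{2} = 2·v_{7}  so sig = (2; 2)
  • {1,6}:  v_{1} + v_{6} = 2·v_{5}  so sig = (2; 2)
  • {3,5}:  v_{3} + v_{5} = 2·v_{1}  so sig = (2; 2)
  • {4,5}:  v_{4} + v_{5} = 2·v_{7}  so sig = (2; 2)
  • {1,4}:  v_{1} + v_{4} = 3·v_{7}  so sig = (2; 3)
  • {2,3}:  v_{2} + v_{3} = 3·v_{7}  so sig = (2; 3)
  • {3,4}:  v_{3} + v_{4} = 4·v_{7}  so sig = (2; 4)

Hence PRS(X_Σ) =
[(2; —), (2; —), (2; 1), (2; 1), (2; 1), (2; 1), (2; 1), (2; 1), (2; 1), (2; 1), (2; 1), (2; 1), (2; 1,1), (2; 2), (2; 2), (2; 2), (2; 2), (2; 3), (2; 3), (2; 4)]


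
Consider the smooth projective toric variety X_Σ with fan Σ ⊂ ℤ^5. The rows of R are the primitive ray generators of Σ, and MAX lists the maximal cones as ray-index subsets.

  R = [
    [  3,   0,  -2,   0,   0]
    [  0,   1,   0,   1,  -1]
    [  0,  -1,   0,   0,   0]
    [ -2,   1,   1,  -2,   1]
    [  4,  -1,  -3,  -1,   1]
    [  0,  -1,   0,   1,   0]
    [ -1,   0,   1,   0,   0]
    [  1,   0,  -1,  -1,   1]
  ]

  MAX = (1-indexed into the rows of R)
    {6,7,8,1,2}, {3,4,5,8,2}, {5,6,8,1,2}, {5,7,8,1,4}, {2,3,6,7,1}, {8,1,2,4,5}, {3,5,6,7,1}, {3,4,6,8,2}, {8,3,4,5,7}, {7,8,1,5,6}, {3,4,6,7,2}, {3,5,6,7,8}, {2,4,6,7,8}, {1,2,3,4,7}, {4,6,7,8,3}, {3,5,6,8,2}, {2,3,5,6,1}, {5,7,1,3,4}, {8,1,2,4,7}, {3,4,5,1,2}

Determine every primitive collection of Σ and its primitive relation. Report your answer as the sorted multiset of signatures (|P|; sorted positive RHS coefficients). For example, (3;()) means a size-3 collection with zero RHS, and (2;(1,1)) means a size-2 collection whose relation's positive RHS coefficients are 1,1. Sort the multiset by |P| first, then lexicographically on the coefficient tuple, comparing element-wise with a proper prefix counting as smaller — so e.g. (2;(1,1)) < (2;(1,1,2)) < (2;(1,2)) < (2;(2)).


Minimal non-faces — 5 found among 8 rays, 20 max cones:

  P = {1,3,8}:  v_{1} + v_{3} + v_{8} = v_{5}  ⟹  sig = (3;(1))
  P = {1,4,6}:  v_{1} + v_{4} + v_{6} = v_{8}  ⟹  sig = (3;(1))
  P = {2,5,7}:  v_{2} + v_{5} + v_{7} = v_{1}  ⟹  sig = (3;(1))
  P = {4,5,6}:  v_{4} + v_{5} + v_{6} = v_{3} + 2·v_{8}  ⟹  sig = (3;(1,2))
  P = {2,3,7,8}:  v_{2} + v_{3} + v_{7} + v_{8} = 0  ⟹  sig = (4;())

Sorted signature multiset PRS(X):
[(3;(1)), (3;(1)), (3;(1)), (3;(1,2)), (4;())]


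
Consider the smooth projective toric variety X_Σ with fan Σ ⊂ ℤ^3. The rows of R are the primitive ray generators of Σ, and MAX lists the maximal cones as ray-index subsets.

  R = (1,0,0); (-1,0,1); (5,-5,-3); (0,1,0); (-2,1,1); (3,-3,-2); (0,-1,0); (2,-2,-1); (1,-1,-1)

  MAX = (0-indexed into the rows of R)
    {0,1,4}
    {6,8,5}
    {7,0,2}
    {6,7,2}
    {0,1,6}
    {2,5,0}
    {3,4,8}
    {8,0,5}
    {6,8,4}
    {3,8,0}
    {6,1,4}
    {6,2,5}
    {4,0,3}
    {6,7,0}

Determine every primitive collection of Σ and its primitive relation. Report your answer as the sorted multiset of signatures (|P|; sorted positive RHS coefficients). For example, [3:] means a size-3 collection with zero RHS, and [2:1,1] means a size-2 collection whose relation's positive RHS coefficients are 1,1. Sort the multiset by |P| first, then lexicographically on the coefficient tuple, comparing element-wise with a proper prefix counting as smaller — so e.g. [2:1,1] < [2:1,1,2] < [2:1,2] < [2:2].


20 minimal non-faces of Δ(Σ) (on 9 rays):

  P={3,6}:  v_{3} + v_{6} = 0  ⇒ sig = [2:]
  P={1,8}:  v_{1} + v_{8} = v_{6}  ⇒ sig = [2:1]
  P={4,7}:  v_{4} + v_{7} = v_{6}  ⇒ sig = [2:1]
  P={5,7}:  v_{5} + v_{7} = v_{2}  ⇒ sig = [2:1]
  P={7,8}:  v_{7} + v_{8} = v_{5}  ⇒ sig = [2:1]
  P={1,3}:  v_{1} + v_{3} = v_{0} + v_{4}  ⇒ sig = [2:1,1]
  P={1,5}:  v_{1} + v_{5} = v_{6} + v_{7}  ⇒ sig = [2:1,1]
  P={2,4}:  v_{2} + v_{4} = v_{5} + v_{6}  ⇒ sig = [2:1,1]
  P={3,7}:  v_{3} + v_{7} = v_{0} + v_{8}  ⇒ sig = [2:1,1]
  P={4,5}:  v_{4} + v_{5} = v_{6} + v_{8}  ⇒ sig = [2:1,1]
  P={2,3}:  v_{2} + v_{3} = v_{0} + v_{5} + v_{8}  ⇒ sig = [2:1,1,1]
  P={1,2}:  v_{1} + v_{2} = v_{6} + 2·v_{7}  ⇒ sig = [2:1,2]
  P={1,7}:  v_{1} + v_{7} = v_{0} + 2·v_{6}  ⇒ sig = [2:1,2]
  P={3,5}:  v_{3} + v_{5} = v_{0} + 2·v_{8}  ⇒ sig = [2:1,2]
  P={2,8}:  v_{2} + v_{8} = 2·v_{5}  ⇒ sig = [2:2]
  P={0,4,8}:  v_{0} + v_{4} + v_{8} = 0  ⇒ sig = [3:]
  P={0,4,6}:  v_{0} + v_{4} + v_{6} = v_{1}  ⇒ sig = [3:1]
  P={0,6,8}:  v_{0} + v_{6} + v_{8} = v_{7}  ⇒ sig = [3:1]
  P={0,5,6}:  v_{0} + v_{5} + v_{6} = 2·v_{7}  ⇒ sig = [3:2]
  P={0,2,6}:  v_{0} + v_{2} + v_{6} = 3·v_{7}  ⇒ sig = [3:3]

Signatures (|P|; sorted positive RHS coefficients), sorted:
{ [2:],  [2:1] ×4,  [2:1,1] ×5,  [2:1,1,1],  [2:1,2] ×3,  [2:2],  [3:],  [3:1] ×2,  [3:2],  [3:3] }
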